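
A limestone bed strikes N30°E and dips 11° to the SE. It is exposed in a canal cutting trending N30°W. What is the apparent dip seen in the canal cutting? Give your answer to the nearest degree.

The section lies 60° from the strike.
tan(apparent dip) = tan 11° · sin 60° = 0.1683
apparent dip = arctan 0.1683 = 9.56°

10°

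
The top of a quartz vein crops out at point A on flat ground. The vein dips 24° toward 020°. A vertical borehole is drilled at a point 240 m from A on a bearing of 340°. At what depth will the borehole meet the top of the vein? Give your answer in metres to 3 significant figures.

The hole lies 40° from the dip direction, so the down-dip offset is 240 × cos 40° = 183.85 m.
Depth = down-dip offset × tan(dip) = 183.85 × tan 24° = 183.85 × 0.4452
Depth = 81.86 m

81.9 m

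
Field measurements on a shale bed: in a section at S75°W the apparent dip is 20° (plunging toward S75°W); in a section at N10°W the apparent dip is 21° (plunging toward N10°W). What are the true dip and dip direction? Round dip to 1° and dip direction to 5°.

true dip 29°, dip direction 305°

The two traces are lines in the plane: v₁ = (sin 255°·cos 20°, cos 255°·cos 20°, −sin 20°), v₂ = (sin 350°·cos 21°, cos 350°·cos 21°, −sin 21°).
The plane normal is n = v₁ × v₂ ∝ (-0.402, 0.270, 0.874).
True dip = arccos(n_z / |n|) = arccos(0.8749) = 29.0°.
The horizontal component of n points toward azimuth atan2(n_x, n_y) = 304°, the dip direction.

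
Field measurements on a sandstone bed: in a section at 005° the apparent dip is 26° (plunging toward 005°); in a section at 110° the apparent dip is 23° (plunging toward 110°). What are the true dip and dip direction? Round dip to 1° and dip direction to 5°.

Represent each trace as a vector plunging at its apparent dip toward its trend (east-north-up frame): v₁ = (0.078, 0.895, -0.438), v₂ = (0.865, -0.315, -0.391).
The plane normal is n = v₁ × v₂ ∝ (0.488, 0.349, 0.799).
True dip = arccos(n_z / |n|) = arccos(0.7999) = 36.9°.
Dip direction = azimuth of (n_x, n_y) = atan2(0.488, 0.349) = 54°.

true dip 37°, dip direction 055°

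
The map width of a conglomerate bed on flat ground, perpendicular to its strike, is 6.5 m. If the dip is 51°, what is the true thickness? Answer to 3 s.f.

True thickness t = w · sin(dip) = 6.5 × sin 51°
t = 6.5 × 0.7771 = 5.051 m

5.05 m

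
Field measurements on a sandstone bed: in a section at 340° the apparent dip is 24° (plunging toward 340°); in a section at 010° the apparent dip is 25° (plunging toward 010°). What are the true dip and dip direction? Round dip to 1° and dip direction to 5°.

true dip 25°, dip direction 000°

Represent each trace as a vector plunging at its apparent dip toward its trend (east-north-up frame): v₁ = (-0.312, 0.858, -0.407), v₂ = (0.157, 0.893, -0.423).
Cross product v₁ × v₂ gives the pole to the plane: n ∝ (-0.000, 0.196, 0.414).
True dip = arccos(n_z / |n|) = arccos(0.9038) = 25.3°.
The horizontal component of n points toward azimuth atan2(n_x, n_y) = 360°, the dip direction.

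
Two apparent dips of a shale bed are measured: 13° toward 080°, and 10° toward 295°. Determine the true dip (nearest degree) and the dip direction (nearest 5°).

Each apparent-dip line lies in the plane. As unit vectors (x east, y north, z up), v₁ plunges 13°→080° and v₂ plunges 10°→295°.
n = v₁ × v₂ = (0.064, 0.367, 0.550) (taken with n_z > 0).
tan δ = √(n_x²+n_y²)/n_z = 0.373/0.550, so δ = 34.1°.
Dip direction = atan2(0.064, 0.367) = 10° (azimuth of n's horizontal projection).

true dip 34°, dip direction 010°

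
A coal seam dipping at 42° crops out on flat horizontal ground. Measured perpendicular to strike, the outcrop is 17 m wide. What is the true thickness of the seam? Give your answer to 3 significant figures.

11.4 m

True thickness t = w · sin(dip) = 17 × sin 42°
t = 17 × 0.6691 = 11.375 m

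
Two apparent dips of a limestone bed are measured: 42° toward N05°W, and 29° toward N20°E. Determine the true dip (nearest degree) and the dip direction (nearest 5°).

true dip 48°, dip direction 320°

The two traces are lines in the plane: v₁ = (sin 355°·cos 42°, cos 355°·cos 42°, −sin 42°), v₂ = (sin 20°·cos 29°, cos 20°·cos 29°, −sin 29°).
n = v₁ × v₂ = (-0.191, 0.232, 0.275) (taken with n_z > 0).
Dip δ = arctan(|n_h|/n_z) = arctan(0.300/0.275) = 47.5°.
Dip direction = azimuth of (n_x, n_y) = atan2(-0.191, 0.232) = 320°.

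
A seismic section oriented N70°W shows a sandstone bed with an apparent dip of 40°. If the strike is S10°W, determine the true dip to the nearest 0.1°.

The section is 80° from the strike.
tan(true dip) = tan 40° / sin 80° = 0.8520
δ = arctan(0.8520) = 40.43°

40.4°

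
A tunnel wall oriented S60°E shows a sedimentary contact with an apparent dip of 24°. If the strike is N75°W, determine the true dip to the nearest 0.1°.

β = acute angle between strike N75°W and section S60°E = 15°.
tan δ = tan α / sin β = tan 24° / sin 15° = 0.4452 / 0.2588 = 1.7202
δ = arctan(1.7202) = 59.83°

59.8°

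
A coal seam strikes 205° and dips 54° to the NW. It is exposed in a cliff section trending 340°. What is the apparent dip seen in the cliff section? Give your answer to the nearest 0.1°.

The strike is 205° and the section trends 340°; the acute angle between them is β = 45°.
tan(apparent dip) = tan 54° · sin 45° = 0.9732
apparent dip = arctan 0.9732 = 44.22°

44.2°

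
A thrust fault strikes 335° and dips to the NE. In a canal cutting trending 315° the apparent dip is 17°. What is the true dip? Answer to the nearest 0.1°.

41.8°

β = acute angle between strike 335° and section 315° = 20°.
tan δ = tan α / sin β = tan 17° / sin 20° = 0.3057 / 0.3420 = 0.8939
true dip = arctan 0.8939 = 41.79°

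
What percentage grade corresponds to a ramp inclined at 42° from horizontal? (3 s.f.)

grade % = 100 × tan 42° = 100 × 0.9004

90.0%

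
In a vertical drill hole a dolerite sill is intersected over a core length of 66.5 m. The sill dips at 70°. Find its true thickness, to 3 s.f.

True thickness t = h · cos(dip) = 66.5 × cos 70°
t = 66.5 × 0.3420 = 22.744 m

22.7 m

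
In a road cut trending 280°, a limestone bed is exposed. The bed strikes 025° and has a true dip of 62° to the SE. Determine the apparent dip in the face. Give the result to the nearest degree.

61°

The strike is 025° and the section trends 280°; the acute angle between them is β = 75°.
tan α = tan 62° × sin 75° = 1.8807 × 0.9659 = 1.8166
apparent dip = arctan 1.8166 = 61.17°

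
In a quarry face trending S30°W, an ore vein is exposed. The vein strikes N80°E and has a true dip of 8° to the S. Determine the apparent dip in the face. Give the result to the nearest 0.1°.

6.1°

Angle between strike (N80°E) and section (S30°W): β = 50°.
tan(apparent dip) = tan 8° · sin 50° = 0.1077
apparent dip = arctan 0.1077 = 6.14°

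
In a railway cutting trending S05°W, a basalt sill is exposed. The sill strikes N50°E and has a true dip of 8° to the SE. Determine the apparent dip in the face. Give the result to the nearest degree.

Angle between strike (N50°E) and section (S05°W): β = 45°.
tan α = tan 8° × sin 45° = 0.1405 × 0.7071 = 0.0994
α = arctan(0.0994) = 5.68°

6°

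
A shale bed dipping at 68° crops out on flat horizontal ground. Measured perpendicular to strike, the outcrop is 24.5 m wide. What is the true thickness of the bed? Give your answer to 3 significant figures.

22.7 m

True thickness t = w · sin(dip) = 24.5 × sin 68°
t = 24.5 × 0.9272 = 22.716 m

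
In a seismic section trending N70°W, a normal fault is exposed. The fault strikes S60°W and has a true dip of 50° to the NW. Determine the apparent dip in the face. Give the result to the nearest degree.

The strike is S60°W and the section trends N70°W; the acute angle between them is β = 50°.
tan(apparent dip) = tan 50° · sin 50° = 0.9129
apparent dip = arctan 0.9129 = 42.39°

42°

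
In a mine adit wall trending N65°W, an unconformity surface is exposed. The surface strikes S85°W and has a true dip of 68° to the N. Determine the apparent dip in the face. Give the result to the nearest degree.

51°

The strike is S85°W and the section trends N65°W; the acute angle between them is β = 30°.
tan α = tan 68° × sin 30° = 2.4751 × 0.5000 = 1.2375
α = arctan(1.2375) = 51.06°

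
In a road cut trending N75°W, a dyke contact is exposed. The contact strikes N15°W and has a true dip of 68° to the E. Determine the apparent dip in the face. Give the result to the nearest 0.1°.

Angle between strike (N15°W) and section (N75°W): β = 60°.
tan(apparent dip) = tan 68° · sin 60° = 2.1435
apparent dip = arctan 2.1435 = 64.99°

65.0°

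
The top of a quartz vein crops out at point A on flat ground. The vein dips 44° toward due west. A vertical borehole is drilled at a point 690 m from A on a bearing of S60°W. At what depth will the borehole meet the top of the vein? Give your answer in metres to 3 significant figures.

The hole lies 30° from the dip direction, so the down-dip offset is 690 × cos 30° = 597.56 m.
Depth = down-dip offset × tan(dip) = 597.56 × tan 44° = 597.56 × 0.9657
Depth = 577.05 m

577 m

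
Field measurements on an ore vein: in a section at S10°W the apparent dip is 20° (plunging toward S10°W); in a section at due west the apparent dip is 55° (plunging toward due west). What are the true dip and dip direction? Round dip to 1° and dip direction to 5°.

true dip 55°, dip direction 265°

Each apparent-dip line lies in the plane. As unit vectors (x east, y north, z up), v₁ plunges 20°→S10°W and v₂ plunges 55°→due west.
Cross product v₁ × v₂ gives the pole to the plane: n ∝ (-0.758, -0.063, 0.531).
tan δ = √(n_x²+n_y²)/n_z = 0.761/0.531, so δ = 55.1°.
Dip direction = azimuth of (n_x, n_y) = atan2(-0.758, -0.063) = 265°.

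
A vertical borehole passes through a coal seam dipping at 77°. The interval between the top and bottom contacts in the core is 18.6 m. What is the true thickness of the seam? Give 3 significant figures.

4.18 m

True thickness t = h · cos(dip) = 18.6 × cos 77°
t = 18.6 × 0.2250 = 4.184 m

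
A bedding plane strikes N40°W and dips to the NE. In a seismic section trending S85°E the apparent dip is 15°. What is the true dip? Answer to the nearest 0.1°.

20.8°

β = acute angle between strike N40°W and section S85°E = 45°.
tan(true dip) = tan 15° / sin 45° = 0.3789
true dip = arctan 0.3789 = 20.75°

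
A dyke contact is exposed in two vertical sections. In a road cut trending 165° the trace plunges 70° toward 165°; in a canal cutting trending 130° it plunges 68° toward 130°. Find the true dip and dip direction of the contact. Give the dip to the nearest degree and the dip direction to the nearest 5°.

Represent each trace as a vector plunging at its apparent dip toward its trend (east-north-up frame): v₁ = (0.089, -0.330, -0.940), v₂ = (0.287, -0.241, -0.927).
Cross product v₁ × v₂ gives the pole to the plane: n ∝ (0.080, -0.188, 0.073).
Dip δ = arctan(|n_h|/n_z) = arctan(0.204/0.073) = 70.2°.
Dip direction = atan2(0.080, -0.188) = 157° (azimuth of n's horizontal projection).

true dip 70°, dip direction 155°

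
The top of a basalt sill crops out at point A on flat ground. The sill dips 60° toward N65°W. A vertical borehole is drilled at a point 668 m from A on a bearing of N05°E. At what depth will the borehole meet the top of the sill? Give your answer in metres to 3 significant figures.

The hole lies 70° from the dip direction, so the down-dip offset is 668 × cos 70° = 228.47 m.
Depth = down-dip offset × tan(dip) = 228.47 × tan 60° = 228.47 × 1.7321
Depth = 395.72 m

396 m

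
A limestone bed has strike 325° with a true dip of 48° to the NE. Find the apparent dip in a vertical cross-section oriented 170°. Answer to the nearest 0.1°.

25.1°

The strike is 325° and the section trends 170°; the acute angle between them is β = 25°.
tan α = tan 48° × sin 25° = 1.1106 × 0.4226 = 0.4694
apparent dip = arctan 0.4694 = 25.14°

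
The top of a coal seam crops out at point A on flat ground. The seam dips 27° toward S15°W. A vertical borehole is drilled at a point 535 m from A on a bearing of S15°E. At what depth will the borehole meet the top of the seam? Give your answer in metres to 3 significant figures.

The hole lies 30° from the dip direction, so the down-dip offset is 535 × cos 30° = 463.32 m.
Depth = down-dip offset × tan(dip) = 463.32 × tan 27° = 463.32 × 0.5095
Depth = 236.08 m

236 m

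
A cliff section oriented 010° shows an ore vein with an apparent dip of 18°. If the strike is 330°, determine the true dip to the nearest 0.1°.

The section is 40° from the strike.
tan(true dip) = tan 18° / sin 40° = 0.5055
true dip = arctan 0.5055 = 26.82°

26.8°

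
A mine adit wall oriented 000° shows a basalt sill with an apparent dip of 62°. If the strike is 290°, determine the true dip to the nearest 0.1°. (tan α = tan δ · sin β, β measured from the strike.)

63.5°

β = acute angle between strike 290° and section 000° = 70°.
tan δ = tan α / sin β = tan 62° / sin 70° = 1.8807 / 0.9397 = 2.0014
true dip = arctan 2.0014 = 63.45°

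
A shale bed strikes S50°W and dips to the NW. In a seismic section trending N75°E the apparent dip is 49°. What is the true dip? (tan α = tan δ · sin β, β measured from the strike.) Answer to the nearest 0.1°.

69.8°

The section is 25° from the strike.
tan δ = tan α / sin β = tan 49° / sin 25° = 1.1504 / 0.4226 = 2.7220
true dip = arctan 2.7220 = 69.83°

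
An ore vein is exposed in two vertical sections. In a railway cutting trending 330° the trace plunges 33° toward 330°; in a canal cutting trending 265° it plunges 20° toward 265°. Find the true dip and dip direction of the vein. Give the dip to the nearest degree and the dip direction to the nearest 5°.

The two traces are lines in the plane: v₁ = (sin 330°·cos 33°, cos 330°·cos 33°, −sin 33°), v₂ = (sin 265°·cos 20°, cos 265°·cos 20°, −sin 20°).
The plane normal is n = v₁ × v₂ ∝ (-0.293, 0.366, 0.714).
True dip = arccos(n_z / |n|) = arccos(0.8358) = 33.3°.
The horizontal component of n points toward azimuth atan2(n_x, n_y) = 321°, the dip direction.

true dip 33°, dip direction 320°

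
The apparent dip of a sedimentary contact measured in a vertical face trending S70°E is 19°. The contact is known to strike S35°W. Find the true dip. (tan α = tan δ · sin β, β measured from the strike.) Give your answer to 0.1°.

The section is 75° from the strike.
tan δ = tan α / sin β = tan 19° / sin 75° = 0.3443 / 0.9659 = 0.3565
true dip = arctan 0.3565 = 19.62°

19.6°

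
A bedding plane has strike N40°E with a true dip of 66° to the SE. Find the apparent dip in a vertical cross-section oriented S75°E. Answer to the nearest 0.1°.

63.8°

The section lies 65° from the strike.
tan α = tan 66° × sin 65° = 2.2460 × 0.9063 = 2.0356
apparent dip = arctan 2.0356 = 63.84°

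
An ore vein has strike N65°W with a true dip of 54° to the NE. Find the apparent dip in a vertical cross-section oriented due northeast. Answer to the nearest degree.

Angle between strike (N65°W) and section (due northeast): β = 70°.
tan(apparent dip) = tan 54° · sin 70° = 1.2934
apparent dip = arctan 1.2934 = 52.29°

52°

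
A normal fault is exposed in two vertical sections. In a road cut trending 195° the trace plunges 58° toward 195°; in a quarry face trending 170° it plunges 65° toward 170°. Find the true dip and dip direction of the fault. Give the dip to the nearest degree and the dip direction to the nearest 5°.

The two traces are lines in the plane: v₁ = (sin 195°·cos 58°, cos 195°·cos 58°, −sin 58°), v₂ = (sin 170°·cos 65°, cos 170°·cos 65°, −sin 65°).
The plane normal is n = v₁ × v₂ ∝ (0.111, -0.187, 0.095).
True dip = arccos(n_z / |n|) = arccos(0.3997) = 66.4°.
Dip direction = azimuth of (n_x, n_y) = atan2(0.111, -0.187) = 149°.

true dip 66°, dip direction 150°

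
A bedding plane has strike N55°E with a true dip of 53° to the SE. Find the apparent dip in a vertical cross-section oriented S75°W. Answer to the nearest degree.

Angle between strike (N55°E) and section (S75°W): β = 20°.
tan α = tan 53° × sin 20° = 1.3270 × 0.3420 = 0.4539
α = arctan(0.4539) = 24.41°

24°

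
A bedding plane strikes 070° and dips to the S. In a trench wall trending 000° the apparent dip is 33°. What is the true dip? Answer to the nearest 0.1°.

34.6°

The section is 70° from the strike.
tan(true dip) = tan 33° / sin 70° = 0.6911
δ = arctan(0.6911) = 34.65°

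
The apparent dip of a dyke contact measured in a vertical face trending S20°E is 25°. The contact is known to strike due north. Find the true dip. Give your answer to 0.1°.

β = acute angle between strike due north and section S20°E = 20°.
tan δ = tan α / sin β = tan 25° / sin 20° = 0.4663 / 0.3420 = 1.3634
true dip = arctan 1.3634 = 53.74°

53.7°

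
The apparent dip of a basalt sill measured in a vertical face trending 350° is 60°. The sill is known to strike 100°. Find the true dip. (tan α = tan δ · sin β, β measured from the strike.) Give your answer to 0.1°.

61.5°

The section is 70° from the strike.
tan(true dip) = tan 60° / sin 70° = 1.8432
δ = arctan(1.8432) = 61.52°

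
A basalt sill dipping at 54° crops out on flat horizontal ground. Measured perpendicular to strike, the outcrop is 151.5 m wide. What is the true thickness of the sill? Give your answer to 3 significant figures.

123 m

True thickness t = w · sin(dip) = 151.5 × sin 54°
t = 151.5 × 0.8090 = 122.566 m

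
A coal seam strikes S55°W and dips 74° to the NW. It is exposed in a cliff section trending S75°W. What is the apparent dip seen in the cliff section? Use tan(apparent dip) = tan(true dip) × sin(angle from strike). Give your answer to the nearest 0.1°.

50.0°

Angle between strike (S55°W) and section (S75°W): β = 20°.
tan α = tan 74° × sin 20° = 3.4874 × 0.3420 = 1.1928
apparent dip = arctan 1.1928 = 50.02°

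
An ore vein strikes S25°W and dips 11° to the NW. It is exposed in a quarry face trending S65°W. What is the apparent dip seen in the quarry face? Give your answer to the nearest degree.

The section lies 40° from the strike.
tan(apparent dip) = tan 11° · sin 40° = 0.1249
apparent dip = arctan 0.1249 = 7.12°

7°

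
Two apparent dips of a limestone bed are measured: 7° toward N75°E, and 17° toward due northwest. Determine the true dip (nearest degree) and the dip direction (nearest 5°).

Represent each trace as a vector plunging at its apparent dip toward its trend (east-north-up frame): v₁ = (0.959, 0.257, -0.122), v₂ = (-0.676, 0.676, -0.292).
The plane normal is n = v₁ × v₂ ∝ (0.007, 0.363, 0.822).
Dip δ = arctan(|n_h|/n_z) = arctan(0.363/0.822) = 23.8°.
The horizontal component of n points toward azimuth atan2(n_x, n_y) = 1°, the dip direction.

true dip 24°, dip direction 000°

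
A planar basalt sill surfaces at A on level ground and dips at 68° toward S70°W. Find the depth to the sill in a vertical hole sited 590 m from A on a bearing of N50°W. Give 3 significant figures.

730 m

The hole lies 60° from the dip direction, so the down-dip offset is 590 × cos 60° = 295.00 m.
Depth = down-dip offset × tan(dip) = 295.00 × tan 68° = 295.00 × 2.4751
Depth = 730.15 m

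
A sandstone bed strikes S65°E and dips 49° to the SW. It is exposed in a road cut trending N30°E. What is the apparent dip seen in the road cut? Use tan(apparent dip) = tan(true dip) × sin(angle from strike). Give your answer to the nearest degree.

49°

The section lies 85° from the strike.
tan(apparent dip) = tan 49° · sin 85° = 1.1460
apparent dip = arctan 1.1460 = 48.89°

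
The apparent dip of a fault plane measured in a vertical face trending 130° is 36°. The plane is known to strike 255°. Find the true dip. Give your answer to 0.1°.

β = acute angle between strike 255° and section 130° = 55°.
tan(true dip) = tan 36° / sin 55° = 0.8869
δ = arctan(0.8869) = 41.57°

41.6°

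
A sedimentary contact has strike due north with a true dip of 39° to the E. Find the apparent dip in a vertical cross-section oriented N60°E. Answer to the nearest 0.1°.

35.0°

The strike is due north and the section trends N60°E; the acute angle between them is β = 60°.
tan α = tan 39° × sin 60° = 0.8098 × 0.8660 = 0.7013
apparent dip = arctan 0.7013 = 35.04°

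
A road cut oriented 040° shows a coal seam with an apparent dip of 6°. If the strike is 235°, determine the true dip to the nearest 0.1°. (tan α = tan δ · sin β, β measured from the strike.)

β = acute angle between strike 235° and section 040° = 15°.
tan δ = tan α / sin β = tan 6° / sin 15° = 0.1051 / 0.2588 = 0.4061
δ = arctan(0.4061) = 22.10°

22.1°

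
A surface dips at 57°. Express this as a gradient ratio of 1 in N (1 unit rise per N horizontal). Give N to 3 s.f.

1 in 0.649

1 : N means tan θ = 1/N, so N = 1/tan 57° = 1/1.5399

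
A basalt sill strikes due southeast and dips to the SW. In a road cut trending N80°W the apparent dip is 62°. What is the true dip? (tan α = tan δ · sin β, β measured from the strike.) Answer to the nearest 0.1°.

73.0°

β = acute angle between strike due southeast and section N80°W = 35°.
tan(true dip) = tan 62° / sin 35° = 3.2789
true dip = arctan 3.2789 = 73.04°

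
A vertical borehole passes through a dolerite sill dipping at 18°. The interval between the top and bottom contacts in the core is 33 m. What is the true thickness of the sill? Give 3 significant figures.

31.4 m

True thickness t = h · cos(dip) = 33 × cos 18°
t = 33 × 0.9511 = 31.385 m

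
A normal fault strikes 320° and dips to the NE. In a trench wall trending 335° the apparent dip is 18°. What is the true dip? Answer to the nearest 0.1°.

The section is 15° from the strike.
tan δ = tan α / sin β = tan 18° / sin 15° = 0.3249 / 0.2588 = 1.2554
δ = arctan(1.2554) = 51.46°

51.5°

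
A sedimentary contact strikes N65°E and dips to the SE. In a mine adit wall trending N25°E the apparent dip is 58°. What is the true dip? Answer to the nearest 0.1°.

68.1°

The section is 40° from the strike.
tan δ = tan α / sin β = tan 58° / sin 40° = 1.6003 / 0.6428 = 2.4897
true dip = arctan 2.4897 = 68.12°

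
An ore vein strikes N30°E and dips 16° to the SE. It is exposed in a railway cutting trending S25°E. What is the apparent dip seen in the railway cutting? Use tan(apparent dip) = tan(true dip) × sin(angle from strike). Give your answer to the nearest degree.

The section lies 55° from the strike.
tan(apparent dip) = tan 16° · sin 55° = 0.2349
apparent dip = arctan 0.2349 = 13.22°

13°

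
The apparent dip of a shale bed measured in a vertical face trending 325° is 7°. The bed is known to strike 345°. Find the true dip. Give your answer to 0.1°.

19.7°

The section is 20° from the strike.
tan(true dip) = tan 7° / sin 20° = 0.3590
δ = arctan(0.3590) = 19.75°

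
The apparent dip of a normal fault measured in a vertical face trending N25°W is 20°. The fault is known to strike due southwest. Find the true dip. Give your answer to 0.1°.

The section is 70° from the strike.
tan δ = tan α / sin β = tan 20° / sin 70° = 0.3640 / 0.9397 = 0.3873
true dip = arctan 0.3873 = 21.17°

21.2°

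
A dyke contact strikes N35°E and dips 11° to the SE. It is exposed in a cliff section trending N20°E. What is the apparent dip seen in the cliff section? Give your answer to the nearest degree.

3°

The strike is N35°E and the section trends N20°E; the acute angle between them is β = 15°.
tan(apparent dip) = tan 11° · sin 15° = 0.0503
α = arctan(0.0503) = 2.88°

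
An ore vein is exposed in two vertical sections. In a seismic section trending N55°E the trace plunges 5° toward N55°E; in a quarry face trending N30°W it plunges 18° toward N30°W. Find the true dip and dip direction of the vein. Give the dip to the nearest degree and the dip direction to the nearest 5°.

true dip 18°, dip direction 340°

Each apparent-dip line lies in the plane. As unit vectors (x east, y north, z up), v₁ plunges 5°→N55°E and v₂ plunges 18°→N30°W.
The plane normal is n = v₁ × v₂ ∝ (-0.105, 0.294, 0.944).
Dip δ = arctan(|n_h|/n_z) = arctan(0.312/0.944) = 18.3°.
Dip direction = atan2(-0.105, 0.294) = 340° (azimuth of n's horizontal projection).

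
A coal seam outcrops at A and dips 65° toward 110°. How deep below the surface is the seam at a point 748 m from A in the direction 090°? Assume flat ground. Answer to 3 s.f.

1510 m

The hole lies 20° from the dip direction, so the down-dip offset is 748 × cos 20° = 702.89 m.
Depth = down-dip offset × tan(dip) = 702.89 × tan 65° = 702.89 × 2.1445
Depth = 1507.35 m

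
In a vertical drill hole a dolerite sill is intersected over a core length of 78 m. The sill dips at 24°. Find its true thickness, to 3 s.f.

71.3 m

True thickness t = h · cos(dip) = 78 × cos 24°
t = 78 × 0.9135 = 71.257 m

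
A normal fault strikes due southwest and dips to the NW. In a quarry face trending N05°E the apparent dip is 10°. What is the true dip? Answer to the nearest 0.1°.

15.3°

The section is 40° from the strike.
tan δ = tan α / sin β = tan 10° / sin 40° = 0.1763 / 0.6428 = 0.2743
true dip = arctan 0.2743 = 15.34°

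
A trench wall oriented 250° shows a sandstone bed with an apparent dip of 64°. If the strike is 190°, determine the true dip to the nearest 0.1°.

67.1°

β = acute angle between strike 190° and section 250° = 60°.
tan δ = tan α / sin β = tan 64° / sin 60° = 2.0503 / 0.8660 = 2.3675
true dip = arctan 2.3675 = 67.10°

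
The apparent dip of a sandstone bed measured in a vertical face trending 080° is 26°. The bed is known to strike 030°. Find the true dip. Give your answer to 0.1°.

32.5°

The section is 50° from the strike.
tan δ = tan α / sin β = tan 26° / sin 50° = 0.4877 / 0.7660 = 0.6367
true dip = arctan 0.6367 = 32.48°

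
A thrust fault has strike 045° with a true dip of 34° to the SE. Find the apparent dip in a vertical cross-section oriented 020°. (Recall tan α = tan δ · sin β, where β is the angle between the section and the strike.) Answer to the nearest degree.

The section lies 25° from the strike.
tan α = tan 34° × sin 25° = 0.6745 × 0.4226 = 0.2851
α = arctan(0.2851) = 15.91°

16°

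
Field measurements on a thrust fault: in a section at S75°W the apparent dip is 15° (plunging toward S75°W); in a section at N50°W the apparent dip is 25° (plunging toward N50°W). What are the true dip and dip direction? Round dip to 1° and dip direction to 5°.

true dip 25°, dip direction 310°

Each apparent-dip line lies in the plane. As unit vectors (x east, y north, z up), v₁ plunges 15°→S75°W and v₂ plunges 25°→N50°W.
Cross product v₁ × v₂ gives the pole to the plane: n ∝ (-0.256, 0.215, 0.717).
Dip δ = arctan(|n_h|/n_z) = arctan(0.334/0.717) = 25.0°.
The horizontal component of n points toward azimuth atan2(n_x, n_y) = 310°, the dip direction.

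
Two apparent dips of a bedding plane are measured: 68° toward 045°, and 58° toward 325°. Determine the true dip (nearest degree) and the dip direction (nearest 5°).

true dip 70°, dip direction 020°

The two traces are lines in the plane: v₁ = (sin 45°·cos 68°, cos 45°·cos 68°, −sin 68°), v₂ = (sin 325°·cos 58°, cos 325°·cos 58°, −sin 58°).
Cross product v₁ × v₂ gives the pole to the plane: n ∝ (0.178, 0.506, 0.195).
tan δ = √(n_x²+n_y²)/n_z = 0.537/0.195, so δ = 70.0°.
Dip direction = azimuth of (n_x, n_y) = atan2(0.178, 0.506) = 19°.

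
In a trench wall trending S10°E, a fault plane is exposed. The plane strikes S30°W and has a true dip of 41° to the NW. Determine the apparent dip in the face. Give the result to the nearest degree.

29°

Angle between strike (S30°W) and section (S10°E): β = 40°.
tan α = tan 41° × sin 40° = 0.8693 × 0.6428 = 0.5588
α = arctan(0.5588) = 29.20°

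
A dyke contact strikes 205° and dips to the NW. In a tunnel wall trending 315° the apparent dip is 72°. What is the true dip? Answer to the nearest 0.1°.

The section is 70° from the strike.
tan(true dip) = tan 72° / sin 70° = 3.2752
true dip = arctan 3.2752 = 73.02°

73.0°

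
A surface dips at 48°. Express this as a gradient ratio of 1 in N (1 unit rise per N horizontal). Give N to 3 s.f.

1 : N means tan θ = 1/N, so N = 1/tan 48° = 1/1.1106

1 in 0.900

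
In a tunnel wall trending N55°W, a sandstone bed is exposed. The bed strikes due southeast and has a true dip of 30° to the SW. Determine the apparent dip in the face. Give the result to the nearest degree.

6°

The strike is due southeast and the section trends N55°W; the acute angle between them is β = 10°.
tan(apparent dip) = tan 30° · sin 10° = 0.1003
apparent dip = arctan 0.1003 = 5.73°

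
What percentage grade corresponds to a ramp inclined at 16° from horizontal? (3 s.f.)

grade % = 100 × tan 16° = 100 × 0.2867

28.7%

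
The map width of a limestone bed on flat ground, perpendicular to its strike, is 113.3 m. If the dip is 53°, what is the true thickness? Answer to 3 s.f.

90.5 m

True thickness t = w · sin(dip) = 113.3 × sin 53°
t = 113.3 × 0.7986 = 90.485 m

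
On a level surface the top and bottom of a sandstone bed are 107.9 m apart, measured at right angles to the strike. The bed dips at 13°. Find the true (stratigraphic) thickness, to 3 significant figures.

24.3 m

True thickness t = w · sin(dip) = 107.9 × sin 13°
t = 107.9 × 0.2250 = 24.272 m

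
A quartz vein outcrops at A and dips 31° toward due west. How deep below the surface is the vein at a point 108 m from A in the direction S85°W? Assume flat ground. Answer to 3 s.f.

The hole lies 5° from the dip direction, so the down-dip offset is 108 × cos 5° = 107.59 m.
Depth = down-dip offset × tan(dip) = 107.59 × tan 31° = 107.59 × 0.6009
Depth = 64.65 m

64.6 m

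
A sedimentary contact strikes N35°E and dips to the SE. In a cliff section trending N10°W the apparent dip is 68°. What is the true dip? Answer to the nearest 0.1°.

The section is 45° from the strike.
tan(true dip) = tan 68° / sin 45° = 3.5003
δ = arctan(3.5003) = 74.06°

74.1°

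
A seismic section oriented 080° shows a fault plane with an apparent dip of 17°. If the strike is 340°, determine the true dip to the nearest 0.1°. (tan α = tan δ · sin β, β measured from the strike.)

17.2°

β = acute angle between strike 340° and section 080° = 80°.
tan δ = tan α / sin β = tan 17° / sin 80° = 0.3057 / 0.9848 = 0.3104
true dip = arctan 0.3104 = 17.25°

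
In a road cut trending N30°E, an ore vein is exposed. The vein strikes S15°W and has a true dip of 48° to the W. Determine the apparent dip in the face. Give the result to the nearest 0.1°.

The section lies 15° from the strike.
tan α = tan 48° × sin 15° = 1.1106 × 0.2588 = 0.2874
apparent dip = arctan 0.2874 = 16.04°

16.0°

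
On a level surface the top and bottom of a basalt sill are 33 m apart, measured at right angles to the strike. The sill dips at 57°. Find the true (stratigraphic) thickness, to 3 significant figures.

27.7 m

True thickness t = w · sin(dip) = 33 × sin 57°
t = 33 × 0.8387 = 27.676 m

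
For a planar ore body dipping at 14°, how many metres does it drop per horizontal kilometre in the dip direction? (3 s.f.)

249 m

drop per km = 1000 × tan 14° = 1000 × 0.2493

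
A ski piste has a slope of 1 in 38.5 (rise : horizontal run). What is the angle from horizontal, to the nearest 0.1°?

tan θ = 1/38.5 = 0.0260
θ = arctan(0.0260) = 1.49°

1.5°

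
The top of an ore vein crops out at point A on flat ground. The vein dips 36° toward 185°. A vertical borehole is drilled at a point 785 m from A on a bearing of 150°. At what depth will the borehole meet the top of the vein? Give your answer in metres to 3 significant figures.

467 m

The hole lies 35° from the dip direction, so the down-dip offset is 785 × cos 35° = 643.03 m.
Depth = down-dip offset × tan(dip) = 643.03 × tan 36° = 643.03 × 0.7265
Depth = 467.19 m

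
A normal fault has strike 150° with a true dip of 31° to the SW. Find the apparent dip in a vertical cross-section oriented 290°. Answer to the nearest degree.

21°

Angle between strike (150°) and section (290°): β = 40°.
tan(apparent dip) = tan 31° · sin 40° = 0.3862
α = arctan(0.3862) = 21.12°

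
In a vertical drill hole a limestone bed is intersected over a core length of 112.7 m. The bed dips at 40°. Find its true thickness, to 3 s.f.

86.3 m

True thickness t = h · cos(dip) = 112.7 × cos 40°
t = 112.7 × 0.7660 = 86.333 m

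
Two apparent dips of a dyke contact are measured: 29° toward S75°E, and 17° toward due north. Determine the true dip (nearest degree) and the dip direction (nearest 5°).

Each apparent-dip line lies in the plane. As unit vectors (x east, y north, z up), v₁ plunges 29°→S75°E and v₂ plunges 17°→due north.
n = v₁ × v₂ = (0.530, 0.247, 0.808) (taken with n_z > 0).
Dip δ = arctan(|n_h|/n_z) = arctan(0.585/0.808) = 35.9°.
Dip direction = azimuth of (n_x, n_y) = atan2(0.530, 0.247) = 65°.

true dip 36°, dip direction 065°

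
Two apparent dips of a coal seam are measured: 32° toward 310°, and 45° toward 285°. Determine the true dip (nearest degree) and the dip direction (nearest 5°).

true dip 50°, dip direction 250°

The two traces are lines in the plane: v₁ = (sin 310°·cos 32°, cos 310°·cos 32°, −sin 32°), v₂ = (sin 285°·cos 45°, cos 285°·cos 45°, −sin 45°).
n = v₁ × v₂ = (-0.288, -0.097, 0.253) (taken with n_z > 0).
tan δ = √(n_x²+n_y²)/n_z = 0.304/0.253, so δ = 50.2°.
Dip direction = azimuth of (n_x, n_y) = atan2(-0.288, -0.097) = 251°.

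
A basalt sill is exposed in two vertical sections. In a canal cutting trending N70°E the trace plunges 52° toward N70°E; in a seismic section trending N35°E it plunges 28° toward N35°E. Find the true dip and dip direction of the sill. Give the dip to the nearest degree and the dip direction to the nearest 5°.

true dip 57°, dip direction 105°

Each apparent-dip line lies in the plane. As unit vectors (x east, y north, z up), v₁ plunges 52°→N70°E and v₂ plunges 28°→N35°E.
n = v₁ × v₂ = (0.471, -0.127, 0.312) (taken with n_z > 0).
True dip = arccos(n_z / |n|) = arccos(0.5384) = 57.4°.
Dip direction = atan2(0.471, -0.127) = 105° (azimuth of n's horizontal projection).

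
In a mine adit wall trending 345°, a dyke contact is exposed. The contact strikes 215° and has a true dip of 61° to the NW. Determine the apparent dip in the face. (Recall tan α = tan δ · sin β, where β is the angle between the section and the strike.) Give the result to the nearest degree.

The strike is 215° and the section trends 345°; the acute angle between them is β = 50°.
tan(apparent dip) = tan 61° · sin 50° = 1.3820
α = arctan(1.3820) = 54.11°

54°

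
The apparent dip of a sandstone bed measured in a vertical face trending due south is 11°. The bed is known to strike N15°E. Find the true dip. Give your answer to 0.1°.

36.9°

β = acute angle between strike N15°E and section due south = 15°.
tan(true dip) = tan 11° / sin 15° = 0.7510
true dip = arctan 0.7510 = 36.91°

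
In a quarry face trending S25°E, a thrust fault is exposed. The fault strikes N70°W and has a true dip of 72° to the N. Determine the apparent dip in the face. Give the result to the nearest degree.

65°

The strike is N70°W and the section trends S25°E; the acute angle between them is β = 45°.
tan(apparent dip) = tan 72° · sin 45° = 2.1763
apparent dip = arctan 2.1763 = 65.32°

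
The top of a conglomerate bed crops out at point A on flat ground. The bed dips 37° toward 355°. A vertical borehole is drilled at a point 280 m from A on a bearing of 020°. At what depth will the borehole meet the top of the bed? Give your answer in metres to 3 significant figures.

191 m

The hole lies 25° from the dip direction, so the down-dip offset is 280 × cos 25° = 253.77 m.
Depth = down-dip offset × tan(dip) = 253.77 × tan 37° = 253.77 × 0.7536
Depth = 191.23 m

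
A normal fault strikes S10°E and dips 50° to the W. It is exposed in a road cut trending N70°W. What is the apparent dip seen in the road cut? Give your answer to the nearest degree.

46°

The section lies 60° from the strike.
tan(apparent dip) = tan 50° · sin 60° = 1.0321
α = arctan(1.0321) = 45.90°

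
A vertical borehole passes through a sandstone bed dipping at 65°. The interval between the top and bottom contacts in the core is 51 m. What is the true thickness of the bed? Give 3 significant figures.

21.6 m

True thickness t = h · cos(dip) = 51 × cos 65°
t = 51 × 0.4226 = 21.554 m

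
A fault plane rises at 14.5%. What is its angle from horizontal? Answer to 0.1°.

8.3°

tan θ = 14.5/100 = 0.1450
θ = arctan(0.1450) = 8.25°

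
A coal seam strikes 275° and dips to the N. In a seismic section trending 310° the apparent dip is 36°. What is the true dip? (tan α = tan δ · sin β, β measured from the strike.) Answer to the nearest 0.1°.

The section is 35° from the strike.
tan(true dip) = tan 36° / sin 35° = 1.2667
true dip = arctan 1.2667 = 51.71°

51.7°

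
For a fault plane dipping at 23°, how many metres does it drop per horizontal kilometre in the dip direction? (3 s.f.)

424 m

drop per km = 1000 × tan 23° = 1000 × 0.4245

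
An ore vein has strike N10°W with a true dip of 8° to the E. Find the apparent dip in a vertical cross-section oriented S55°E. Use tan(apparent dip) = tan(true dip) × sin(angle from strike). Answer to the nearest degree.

6°

Angle between strike (N10°W) and section (S55°E): β = 45°.
tan(apparent dip) = tan 8° · sin 45° = 0.0994
α = arctan(0.0994) = 5.68°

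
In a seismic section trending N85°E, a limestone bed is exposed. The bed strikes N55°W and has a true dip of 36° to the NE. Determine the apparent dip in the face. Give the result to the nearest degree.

The section lies 40° from the strike.
tan α = tan 36° × sin 40° = 0.7265 × 0.6428 = 0.4670
α = arctan(0.4670) = 25.03°

25°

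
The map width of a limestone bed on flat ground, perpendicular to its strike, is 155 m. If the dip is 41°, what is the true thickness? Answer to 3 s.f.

102 m

True thickness t = w · sin(dip) = 155 × sin 41°
t = 155 × 0.6561 = 101.689 m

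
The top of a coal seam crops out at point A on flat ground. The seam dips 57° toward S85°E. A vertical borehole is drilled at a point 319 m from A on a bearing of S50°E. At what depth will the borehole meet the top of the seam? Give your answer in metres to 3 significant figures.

The hole lies 35° from the dip direction, so the down-dip offset is 319 × cos 35° = 261.31 m.
Depth = down-dip offset × tan(dip) = 261.31 × tan 57° = 261.31 × 1.5399
Depth = 402.38 m

402 m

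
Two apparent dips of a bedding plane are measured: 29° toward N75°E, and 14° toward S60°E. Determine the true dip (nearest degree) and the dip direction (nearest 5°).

true dip 31°, dip direction 055°

Represent each trace as a vector plunging at its apparent dip toward its trend (east-north-up frame): v₁ = (0.845, 0.226, -0.485), v₂ = (0.840, -0.485, -0.242).
Cross product v₁ × v₂ gives the pole to the plane: n ∝ (0.290, 0.203, 0.600).
True dip = arccos(n_z / |n|) = arccos(0.8613) = 30.5°.
Dip direction = azimuth of (n_x, n_y) = atan2(0.290, 0.203) = 55°.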